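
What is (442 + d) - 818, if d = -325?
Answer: -701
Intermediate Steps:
(442 + d) - 818 = (442 - 325) - 818 = 117 - 818 = -701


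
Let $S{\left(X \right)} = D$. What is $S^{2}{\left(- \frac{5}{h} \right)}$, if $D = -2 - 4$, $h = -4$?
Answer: $36$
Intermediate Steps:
$D = -6$ ($D = -2 - 4 = -6$)
$S{\left(X \right)} = -6$
$S^{2}{\left(- \frac{5}{h} \right)} = \left(-6\right)^{2} = 36$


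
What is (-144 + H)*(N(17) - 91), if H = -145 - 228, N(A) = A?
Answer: 38258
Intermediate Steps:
H = -373
(-144 + H)*(N(17) - 91) = (-144 - 373)*(17 - 91) = -517*(-74) = 38258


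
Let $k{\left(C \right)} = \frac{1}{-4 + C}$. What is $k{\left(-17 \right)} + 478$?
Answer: $\frac{10037}{21} \approx 477.95$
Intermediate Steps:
$k{\left(-17 \right)} + 478 = \frac{1}{-4 - 17} + 478 = \frac{1}{-21} + 478 = - \frac{1}{21} + 478 = \frac{10037}{21}$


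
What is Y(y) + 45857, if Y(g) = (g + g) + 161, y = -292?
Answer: 45434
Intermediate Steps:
Y(g) = 161 + 2*g (Y(g) = 2*g + 161 = 161 + 2*g)
Y(y) + 45857 = (161 + 2*(-292)) + 45857 = (161 - 584) + 45857 = -423 + 45857 = 45434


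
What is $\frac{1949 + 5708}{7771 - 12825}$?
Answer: $- \frac{403}{266} \approx -1.515$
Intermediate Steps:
$\frac{1949 + 5708}{7771 - 12825} = \frac{7657}{-5054} = 7657 \left(- \frac{1}{5054}\right) = - \frac{403}{266}$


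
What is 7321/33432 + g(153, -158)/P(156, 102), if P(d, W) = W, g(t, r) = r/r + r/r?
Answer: 135601/568344 ≈ 0.23859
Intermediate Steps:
g(t, r) = 2 (g(t, r) = 1 + 1 = 2)
7321/33432 + g(153, -158)/P(156, 102) = 7321/33432 + 2/102 = 7321*(1/33432) + 2*(1/102) = 7321/33432 + 1/51 = 135601/568344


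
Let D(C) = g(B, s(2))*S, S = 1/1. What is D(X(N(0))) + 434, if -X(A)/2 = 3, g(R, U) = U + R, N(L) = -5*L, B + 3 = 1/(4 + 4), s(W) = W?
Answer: 3465/8 ≈ 433.13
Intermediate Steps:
B = -23/8 (B = -3 + 1/(4 + 4) = -3 + 1/8 = -23/8 ≈ -2.8750)
g(R, U) = R + U
S = 1 (S = 1*1 = 1)
X(A) = -6 (X(A) = -2*3 = -6)
D(C) = -7/8 (D(C) = (-23/8 + 2)*1 = -7/8*1 = -7/8)
D(X(N(0))) + 434 = -7/8 + 434 = 3465/8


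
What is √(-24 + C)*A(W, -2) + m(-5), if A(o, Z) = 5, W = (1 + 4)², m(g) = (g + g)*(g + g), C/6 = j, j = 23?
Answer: 100 + 5*√114 ≈ 153.39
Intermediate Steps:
C = 138 (C = 6*23 = 138)
m(g) = 4*g² (m(g) = (2*g)*(2*g) = 4*g²)
W = 25 (W = 5² = 25)
√(-24 + C)*A(W, -2) + m(-5) = √(-24 + 138)*5 + 4*(-5)² = √114*5 + 4*25 = 5*√114 + 100 = 100 + 5*√114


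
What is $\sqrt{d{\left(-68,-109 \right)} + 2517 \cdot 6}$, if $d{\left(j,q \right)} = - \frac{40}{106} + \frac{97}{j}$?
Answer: $\frac{\sqrt{49033417407}}{1802} \approx 122.88$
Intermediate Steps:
$d{\left(j,q \right)} = - \frac{20}{53} + \frac{97}{j}$ ($d{\left(j,q \right)} = \left(-40\right) \frac{1}{106} + \frac{97}{j} = - \frac{20}{53} + \frac{97}{j}$)
$\sqrt{d{\left(-68,-109 \right)} + 2517 \cdot 6} = \sqrt{\left(- \frac{20}{53} + \frac{97}{-68}\right) + 2517 \cdot 6} = \sqrt{\left(- \frac{20}{53} + 97 \left(- \frac{1}{68}\right)\right) + 15102} = \sqrt{\left(- \frac{20}{53} - \frac{97}{68}\right) + 15102} = \sqrt{- \frac{6501}{3604} + 15102} = \sqrt{\frac{54421107}{3604}} = \frac{\sqrt{49033417407}}{1802}$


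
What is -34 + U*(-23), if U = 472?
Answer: -10890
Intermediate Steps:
-34 + U*(-23) = -34 + 472*(-23) = -34 - 10856 = -10890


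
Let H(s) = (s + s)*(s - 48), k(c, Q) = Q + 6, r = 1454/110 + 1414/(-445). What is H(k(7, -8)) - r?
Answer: 929851/4895 ≈ 189.96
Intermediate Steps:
r = 49149/4895 (r = 1454*(1/110) + 1414*(-1/445) = 727/55 - 1414/445 = 49149/4895 ≈ 10.041)
k(c, Q) = 6 + Q
H(s) = 2*s*(-48 + s) (H(s) = (2*s)*(-48 + s) = 2*s*(-48 + s))
H(k(7, -8)) - r = 2*(6 - 8)*(-48 + (6 - 8)) - 1*49149/4895 = 2*(-2)*(-48 - 2) - 49149/4895 = 2*(-2)*(-50) - 49149/4895 = 200 - 49149/4895 = 929851/4895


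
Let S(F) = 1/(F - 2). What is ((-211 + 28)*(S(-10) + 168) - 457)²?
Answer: 15560816049/16 ≈ 9.7255e+8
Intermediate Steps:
S(F) = 1/(-2 + F)
((-211 + 28)*(S(-10) + 168) - 457)² = ((-211 + 28)*(1/(-2 - 10) + 168) - 457)² = (-183*(1/(-12) + 168) - 457)² = (-183*(-1/12 + 168) - 457)² = (-183*2015/12 - 457)² = (-122915/4 - 457)² = (-124743/4)² = 15560816049/16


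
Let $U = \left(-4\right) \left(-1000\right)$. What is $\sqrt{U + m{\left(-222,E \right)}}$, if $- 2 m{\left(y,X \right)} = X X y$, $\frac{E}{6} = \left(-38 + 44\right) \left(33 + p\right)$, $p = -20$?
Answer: $4 \sqrt{1519729} \approx 4931.1$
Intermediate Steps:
$E = 468$ ($E = 6 \left(-38 + 44\right) \left(33 - 20\right) = 6 \cdot 6 \cdot 13 = 6 \cdot 78 = 468$)
$m{\left(y,X \right)} = - \frac{y X^{2}}{2}$ ($m{\left(y,X \right)} = - \frac{X X y}{2} = - \frac{X^{2} y}{2} = - \frac{y X^{2}}{2}$)
$U = 4000$
$\sqrt{U + m{\left(-222,E \right)}} = \sqrt{4000 - - 111 \cdot 468^{2}} = \sqrt{4000 - \left(-111\right) 219024} = \sqrt{4000 + 24311664} = \sqrt{24315664} = 4 \sqrt{1519729}$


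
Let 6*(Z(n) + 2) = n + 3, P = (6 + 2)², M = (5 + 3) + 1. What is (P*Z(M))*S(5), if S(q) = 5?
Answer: 0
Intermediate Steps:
M = 9 (M = 8 + 1 = 9)
P = 64 (P = 8² = 64)
Z(n) = -3/2 + n/6 (Z(n) = -2 + (n + 3)/6 = -2 + (3 + n)/6 = -2 + (½ + n/6) = -3/2 + n/6)
(P*Z(M))*S(5) = (64*(-3/2 + (⅙)*9))*5 = (64*(-3/2 + 3/2))*5 = (64*0)*5 = 0*5 = 0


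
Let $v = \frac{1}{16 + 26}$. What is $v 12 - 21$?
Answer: $- \frac{145}{7} \approx -20.714$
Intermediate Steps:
$v = \frac{1}{42} \approx 0.02381$
$v 12 - 21 = \frac{1}{42} \cdot 12 - 21 = \frac{2}{7} - 21 = - \frac{145}{7}$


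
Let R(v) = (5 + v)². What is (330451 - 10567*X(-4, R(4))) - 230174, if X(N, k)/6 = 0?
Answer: 100277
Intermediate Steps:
X(N, k) = 0 (X(N, k) = 6*0 = 0)
(330451 - 10567*X(-4, R(4))) - 230174 = (330451 - 10567*0) - 230174 = (330451 + 0) - 230174 = 330451 - 230174 = 100277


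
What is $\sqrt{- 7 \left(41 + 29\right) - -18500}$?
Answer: $\sqrt{18010} \approx 134.2$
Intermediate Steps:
$\sqrt{- 7 \left(41 + 29\right) - -18500} = \sqrt{\left(-7\right) 70 + \left(-4851 + 23351\right)} = \sqrt{-490 + 18500} = \sqrt{18010}$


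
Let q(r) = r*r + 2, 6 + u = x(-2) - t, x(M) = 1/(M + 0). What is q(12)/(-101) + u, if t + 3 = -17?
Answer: 2435/202 ≈ 12.054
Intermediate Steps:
t = -20 (t = -3 - 17 = -20)
x(M) = 1/M
u = 27/2 (u = -6 + (1/(-2) - 1*(-20)) = -6 + (-1/2 + 20) = -6 + 39/2 = 27/2 ≈ 13.500)
q(r) = 2 + r**2 (q(r) = r**2 + 2 = 2 + r**2)
q(12)/(-101) + u = (2 + 12**2)/(-101) + 27/2 = (2 + 144)*(-1/101) + 27/2 = 146*(-1/101) + 27/2 = -146/101 + 27/2 = 2435/202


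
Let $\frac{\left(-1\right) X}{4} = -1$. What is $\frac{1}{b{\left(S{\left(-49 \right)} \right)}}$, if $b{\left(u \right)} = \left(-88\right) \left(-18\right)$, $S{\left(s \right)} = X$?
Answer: $\frac{1}{1584} \approx 0.00063131$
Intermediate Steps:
$X = 4$ ($X = \left(-4\right) \left(-1\right) = 4$)
$S{\left(s \right)} = 4$
$b{\left(u \right)} = 1584$
$\frac{1}{b{\left(S{\left(-49 \right)} \right)}} = \frac{1}{1584}$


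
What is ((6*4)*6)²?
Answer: 20736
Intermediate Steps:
((6*4)*6)² = (24*6)² = 144² = 20736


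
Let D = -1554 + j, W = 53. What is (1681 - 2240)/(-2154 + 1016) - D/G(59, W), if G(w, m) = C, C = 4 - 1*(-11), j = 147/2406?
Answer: 356241878/3422535 ≈ 104.09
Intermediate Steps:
j = 49/802 (j = 147*(1/2406) = 49/802 ≈ 0.061097)
C = 15 (C = 4 + 11 = 15)
D = -1246259/802 (D = -1554 + 49/802 = -1246259/802 ≈ -1553.9)
G(w, m) = 15
(1681 - 2240)/(-2154 + 1016) - D/G(59, W) = (1681 - 2240)/(-2154 + 1016) - (-1246259)/(802*15) = -559/(-1138) - (-1246259)/(802*15) = -559*(-1/1138) - 1*(-1246259/12030) = 559/1138 + 1246259/12030 = 356241878/3422535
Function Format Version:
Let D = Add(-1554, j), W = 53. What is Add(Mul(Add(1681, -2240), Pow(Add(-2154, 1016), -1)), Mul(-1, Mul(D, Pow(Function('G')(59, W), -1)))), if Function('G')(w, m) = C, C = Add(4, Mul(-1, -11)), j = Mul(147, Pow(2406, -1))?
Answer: Rational(356241878, 3422535) ≈ 104.09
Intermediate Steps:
j = Rational(49, 802) (j = Mul(147, Rational(1, 2406)) = Rational(49, 802) ≈ 0.061097)
C = 15 (C = Add(4, 11) = 15)
D = Rational(-1246259, 802) (D = Add(-1554, Rational(49, 802)) = Rational(-1246259, 802) ≈ -1553.9)
Function('G')(w, m) = 15
Add(Mul(Add(1681, -2240), Pow(Add(-2154, 1016), -1)), Mul(-1, Mul(D, Pow(Function('G')(59, W), -1)))) = Add(Mul(Add(1681, -2240), Pow(Add(-2154, 1016), -1)), Mul(-1, Mul(Rational(-1246259, 802), Pow(15, -1)))) = Add(Mul(-559, Pow(-1138, -1)), Mul(-1, Mul(Rational(-1246259, 802), Rational(1, 15)))) = Add(Mul(-559, Rational(-1, 1138)), Mul(-1, Rational(-1246259, 12030))) = Add(Rational(559, 1138), Rational(1246259, 12030)) = Rational(356241878, 3422535)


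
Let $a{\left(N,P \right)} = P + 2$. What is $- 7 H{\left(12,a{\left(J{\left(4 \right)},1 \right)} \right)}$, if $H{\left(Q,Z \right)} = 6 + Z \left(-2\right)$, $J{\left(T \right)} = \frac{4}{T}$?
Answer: $0$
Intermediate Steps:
$a{\left(N,P \right)} = 2 + P$
$H{\left(Q,Z \right)} = 6 - 2 Z$
$- 7 H{\left(12,a{\left(J{\left(4 \right)},1 \right)} \right)} = - 7 \left(6 - 2 \left(2 + 1\right)\right) = - 7 \left(6 - 6\right) = \left(-7\right) 0 = 0$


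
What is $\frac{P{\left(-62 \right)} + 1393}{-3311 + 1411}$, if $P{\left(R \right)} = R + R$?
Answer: $- \frac{1269}{1900} \approx -0.66789$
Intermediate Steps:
$P{\left(R \right)} = 2 R$
$\frac{P{\left(-62 \right)} + 1393}{-3311 + 1411} = \frac{2 \left(-62\right) + 1393}{-3311 + 1411} = \frac{-124 + 1393}{-1900} = 1269 \left(- \frac{1}{1900}\right) = - \frac{1269}{1900}$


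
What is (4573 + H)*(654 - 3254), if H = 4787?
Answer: -24336000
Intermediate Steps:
(4573 + H)*(654 - 3254) = (4573 + 4787)*(654 - 3254) = 9360*(-2600) = -24336000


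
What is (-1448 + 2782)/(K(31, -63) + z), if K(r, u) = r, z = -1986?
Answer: -58/85 ≈ -0.68235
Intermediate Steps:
(-1448 + 2782)/(K(31, -63) + z) = (-1448 + 2782)/(31 - 1986) = 1334/(-1955) = 1334*(-1/1955) = -58/85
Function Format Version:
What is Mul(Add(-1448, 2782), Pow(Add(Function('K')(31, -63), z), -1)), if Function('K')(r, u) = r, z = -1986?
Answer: Rational(-58, 85) ≈ -0.68235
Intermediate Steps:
Mul(Add(-1448, 2782), Pow(Add(Function('K')(31, -63), z), -1)) = Mul(Add(-1448, 2782), Pow(Add(31, -1986), -1)) = Mul(1334, Pow(-1955, -1)) = Mul(1334, Rational(-1, 1955)) = Rational(-58, 85)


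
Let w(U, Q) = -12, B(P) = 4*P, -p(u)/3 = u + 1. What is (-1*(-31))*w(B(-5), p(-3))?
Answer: -372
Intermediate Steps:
p(u) = -3 - 3*u (p(u) = -3*(u + 1) = -3*(1 + u) = -3 - 3*u)
(-1*(-31))*w(B(-5), p(-3)) = -1*(-31)*(-12) = 31*(-12) = -372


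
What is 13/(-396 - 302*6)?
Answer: -13/2208 ≈ -0.0058877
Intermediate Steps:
13/(-396 - 302*6) = 13/(-396 - 1812) = 13/(-2208) = -1/2208*13 = -13/2208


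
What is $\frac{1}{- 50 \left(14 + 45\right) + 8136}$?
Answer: $\frac{1}{5186} \approx 0.00019283$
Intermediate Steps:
$\frac{1}{- 50 \left(14 + 45\right) + 8136} = \frac{1}{\left(-50\right) 59 + 8136} = \frac{1}{-2950 + 8136} = \frac{1}{5186}$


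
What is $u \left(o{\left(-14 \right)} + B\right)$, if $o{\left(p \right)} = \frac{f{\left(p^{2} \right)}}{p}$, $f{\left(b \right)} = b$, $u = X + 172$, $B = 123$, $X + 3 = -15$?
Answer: $16786$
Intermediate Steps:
$X = -18$ ($X = -3 - 15 = -18$)
$u = 154$ ($u = -18 + 172 = 154$)
$o{\left(p \right)} = p$ ($o{\left(p \right)} = \frac{p^{2}}{p} = p$)
$u \left(o{\left(-14 \right)} + B\right) = 154 \left(-14 + 123\right) = 154 \cdot 109 = 16786$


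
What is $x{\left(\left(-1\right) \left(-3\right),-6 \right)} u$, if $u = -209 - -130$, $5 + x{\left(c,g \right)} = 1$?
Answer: $316$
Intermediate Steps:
$x{\left(c,g \right)} = -4$ ($x{\left(c,g \right)} = -5 + 1 = -4$)
$u = -79$ ($u = -209 + 130 = -79$)
$x{\left(\left(-1\right) \left(-3\right),-6 \right)} u = \left(-4\right) \left(-79\right) = 316$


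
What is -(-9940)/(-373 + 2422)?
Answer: 9940/2049 ≈ 4.8512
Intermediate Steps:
-(-9940)/(-373 + 2422) = -(-9940)/2049 = -1*(-9940/2049) = 9940/2049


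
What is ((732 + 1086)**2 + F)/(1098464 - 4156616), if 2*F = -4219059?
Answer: -797063/2038768 ≈ -0.39095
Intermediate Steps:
F = -4219059/2 (F = (1/2)*(-4219059) = -4219059/2 ≈ -2.1095e+6)
((732 + 1086)**2 + F)/(1098464 - 4156616) = ((732 + 1086)**2 - 4219059/2)/(1098464 - 4156616) = (1818**2 - 4219059/2)/(-3058152) = (3305124 - 4219059/2)*(-1/3058152) = (2391189/2)*(-1/3058152) = -797063/2038768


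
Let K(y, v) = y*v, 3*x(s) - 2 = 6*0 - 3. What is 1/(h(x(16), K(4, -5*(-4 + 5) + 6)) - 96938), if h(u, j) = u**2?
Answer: -9/872441 ≈ -1.0316e-5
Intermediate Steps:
x(s) = -1/3 (x(s) = 2/3 + (6*0 - 3)/3 = 2/3 + (0 - 3)/3 = 2/3 + (1/3)*(-3) = 2/3 - 1 = -1/3)
K(y, v) = v*y
1/(h(x(16), K(4, -5*(-4 + 5) + 6)) - 96938) = 1/((-1/3)**2 - 96938) = 1/(1/9 - 96938) = 1/(-872441/9) = -9/872441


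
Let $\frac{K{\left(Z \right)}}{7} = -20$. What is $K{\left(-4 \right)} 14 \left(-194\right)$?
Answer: $380240$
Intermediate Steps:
$K{\left(Z \right)} = -140$ ($K{\left(Z \right)} = 7 \left(-20\right) = -140$)
$K{\left(-4 \right)} 14 \left(-194\right) = - 140 \cdot 14 \left(-194\right) = \left(-140\right) \left(-2716\right) = 380240$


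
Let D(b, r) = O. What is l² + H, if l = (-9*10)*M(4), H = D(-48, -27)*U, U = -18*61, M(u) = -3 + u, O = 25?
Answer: -19350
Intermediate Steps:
D(b, r) = 25
U = -1098
H = -27450 (H = 25*(-1098) = -27450)
l = -90 (l = (-9*10)*(-3 + 4) = -90*1 = -90)
l² + H = (-90)² - 27450 = 8100 - 27450 = -19350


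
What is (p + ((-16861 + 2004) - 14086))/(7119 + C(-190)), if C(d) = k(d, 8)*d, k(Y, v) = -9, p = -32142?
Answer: -61085/8829 ≈ -6.9187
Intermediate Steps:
C(d) = -9*d
(p + ((-16861 + 2004) - 14086))/(7119 + C(-190)) = (-32142 + ((-16861 + 2004) - 14086))/(7119 - 9*(-190)) = (-32142 + (-14857 - 14086))/(7119 + 1710) = (-32142 - 28943)/8829 = -61085*1/8829 = -61085/8829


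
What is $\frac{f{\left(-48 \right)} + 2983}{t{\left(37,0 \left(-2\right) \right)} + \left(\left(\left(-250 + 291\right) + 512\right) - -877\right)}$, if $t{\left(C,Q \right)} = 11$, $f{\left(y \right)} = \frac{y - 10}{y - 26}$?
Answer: $\frac{110400}{53317} \approx 2.0706$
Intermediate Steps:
$f{\left(y \right)} = \frac{-10 + y}{-26 + y}$
$\frac{f{\left(-48 \right)} + 2983}{t{\left(37,0 \left(-2\right) \right)} + \left(\left(\left(-250 + 291\right) + 512\right) - -877\right)} = \frac{\frac{-10 - 48}{-26 - 48} + 2983}{11 + \left(\left(\left(-250 + 291\right) + 512\right) - -877\right)} = \frac{\frac{1}{-74} \left(-58\right) + 2983}{11 + \left(\left(41 + 512\right) + 877\right)} = \frac{\left(- \frac{1}{74}\right) \left(-58\right) + 2983}{11 + \left(553 + 877\right)} = \frac{\frac{29}{37} + 2983}{11 + 1430} = \frac{110400}{37 \cdot 1441} = \frac{110400}{37} \cdot \frac{1}{1441} = \frac{110400}{53317}$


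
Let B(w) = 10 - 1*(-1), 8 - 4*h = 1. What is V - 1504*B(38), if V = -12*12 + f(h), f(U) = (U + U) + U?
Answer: -66731/4 ≈ -16683.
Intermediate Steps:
h = 7/4 (h = 2 - ¼*1 = 2 - ¼ = 7/4 ≈ 1.7500)
f(U) = 3*U (f(U) = 2*U + U = 3*U)
B(w) = 11 (B(w) = 10 + 1 = 11)
V = -555/4 (V = -12*12 + 3*(7/4) = -144 + 21/4 = -555/4 ≈ -138.75)
V - 1504*B(38) = -555/4 - 1504*11 = -555/4 - 16544 = -66731/4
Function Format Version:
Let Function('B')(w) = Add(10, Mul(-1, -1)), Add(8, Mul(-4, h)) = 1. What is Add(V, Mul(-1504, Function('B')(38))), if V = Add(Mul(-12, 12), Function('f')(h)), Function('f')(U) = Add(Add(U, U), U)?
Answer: Rational(-66731, 4) ≈ -16683.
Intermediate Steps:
h = Rational(7, 4) (h = Add(2, Mul(Rational(-1, 4), 1)) = Add(2, Rational(-1, 4)) = Rational(7, 4) ≈ 1.7500)
Function('f')(U) = Mul(3, U) (Function('f')(U) = Add(Mul(2, U), U) = Mul(3, U))
Function('B')(w) = 11 (Function('B')(w) = Add(10, 1) = 11)
V = Rational(-555, 4) (V = Add(Mul(-12, 12), Mul(3, Rational(7, 4))) = Add(-144, Rational(21, 4)) = Rational(-555, 4) ≈ -138.75)
Add(V, Mul(-1504, Function('B')(38))) = Add(Rational(-555, 4), Mul(-1504, 11)) = Add(Rational(-555, 4), -16544) = Rational(-66731, 4)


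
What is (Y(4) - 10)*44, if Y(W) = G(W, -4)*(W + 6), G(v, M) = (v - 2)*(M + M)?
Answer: -7480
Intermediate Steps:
G(v, M) = 2*M*(-2 + v) (G(v, M) = (-2 + v)*(2*M) = 2*M*(-2 + v))
Y(W) = (6 + W)*(16 - 8*W) (Y(W) = (2*(-4)*(-2 + W))*(W + 6) = (16 - 8*W)*(6 + W) = (6 + W)*(16 - 8*W))
(Y(4) - 10)*44 = (-8*(-2 + 4)*(6 + 4) - 10)*44 = (-8*2*10 - 10)*44 = (-160 - 10)*44 = -170*44 = -7480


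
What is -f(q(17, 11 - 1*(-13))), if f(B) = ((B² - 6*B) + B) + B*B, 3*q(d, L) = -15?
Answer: -75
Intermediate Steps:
q(d, L) = -5 (q(d, L) = (⅓)*(-15) = -5)
f(B) = -5*B + 2*B² (f(B) = (B² - 5*B) + B² = -5*B + 2*B²)
-f(q(17, 11 - 1*(-13))) = -(-5)*(-5 + 2*(-5)) = -(-5)*(-5 - 10) = -(-5)*(-15) = -1*75 = -75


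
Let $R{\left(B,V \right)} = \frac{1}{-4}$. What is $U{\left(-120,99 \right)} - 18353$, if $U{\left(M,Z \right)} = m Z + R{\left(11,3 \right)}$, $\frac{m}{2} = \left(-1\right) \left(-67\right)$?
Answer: $- \frac{20349}{4} \approx -5087.3$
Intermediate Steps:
$R{\left(B,V \right)} = - \frac{1}{4}$
$m = 134$ ($m = 2 \left(\left(-1\right) \left(-67\right)\right) = 2 \cdot 67 = 134$)
$U{\left(M,Z \right)} = - \frac{1}{4} + 134 Z$ ($U{\left(M,Z \right)} = 134 Z - \frac{1}{4} = - \frac{1}{4} + 134 Z$)
$U{\left(-120,99 \right)} - 18353 = \left(- \frac{1}{4} + 134 \cdot 99\right) - 18353 = \left(- \frac{1}{4} + 13266\right) - 18353 = \frac{53063}{4} - 18353 = - \frac{20349}{4}$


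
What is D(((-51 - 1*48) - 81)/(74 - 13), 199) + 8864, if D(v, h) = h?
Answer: 9063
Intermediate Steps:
D(((-51 - 1*48) - 81)/(74 - 13), 199) + 8864 = 199 + 8864 = 9063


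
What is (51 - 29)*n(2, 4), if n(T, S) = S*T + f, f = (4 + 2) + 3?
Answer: 374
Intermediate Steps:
f = 9 (f = 6 + 3 = 9)
n(T, S) = 9 + S*T (n(T, S) = S*T + 9 = 9 + S*T)
(51 - 29)*n(2, 4) = (51 - 29)*(9 + 4*2) = 22*(9 + 8) = 22*17 = 374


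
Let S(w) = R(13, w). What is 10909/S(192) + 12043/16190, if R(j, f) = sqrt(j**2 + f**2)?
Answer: 12043/16190 + 10909*sqrt(37033)/37033 ≈ 57.432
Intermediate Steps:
R(j, f) = sqrt(f**2 + j**2)
S(w) = sqrt(169 + w**2) (S(w) = sqrt(w**2 + 13**2) = sqrt(w**2 + 169) = sqrt(169 + w**2))
10909/S(192) + 12043/16190 = 10909/(sqrt(169 + 192**2)) + 12043/16190 = 10909/(sqrt(169 + 36864)) + 12043*(1/16190) = 10909/(sqrt(37033)) + 12043/16190 = 10909*(sqrt(37033)/37033) + 12043/16190 = 10909*sqrt(37033)/37033 + 12043/16190 = 12043/16190 + 10909*sqrt(37033)/37033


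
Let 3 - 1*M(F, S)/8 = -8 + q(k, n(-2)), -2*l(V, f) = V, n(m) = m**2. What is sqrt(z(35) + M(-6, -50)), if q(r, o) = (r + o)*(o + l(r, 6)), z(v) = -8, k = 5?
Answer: 2*I*sqrt(7) ≈ 5.2915*I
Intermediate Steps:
l(V, f) = -V/2
q(r, o) = (o + r)*(o - r/2) (q(r, o) = (r + o)*(o - r/2) = (o + r)*(o - r/2))
M(F, S) = -20 (M(F, S) = 24 - 8*(-8 + (((-2)**2)**2 - 1/2*5**2 + (1/2)*(-2)**2*5)) = 24 - 8*(-8 + (4**2 - 1/2*25 + (1/2)*4*5)) = 24 - 8*(-8 + (16 - 25/2 + 10)) = 24 - 8*(-8 + 27/2) = 24 - 8*11/2 = 24 - 44 = -20)
sqrt(z(35) + M(-6, -50)) = sqrt(-8 - 20) = sqrt(-28) = 2*I*sqrt(7)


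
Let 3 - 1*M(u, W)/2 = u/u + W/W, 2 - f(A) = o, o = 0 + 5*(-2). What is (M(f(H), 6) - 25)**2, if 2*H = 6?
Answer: 529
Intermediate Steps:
H = 3 (H = (1/2)*6 = 3)
o = -10 (o = 0 - 10 = -10)
f(A) = 12 (f(A) = 2 - 1*(-10) = 2 + 10 = 12)
M(u, W) = 2 (M(u, W) = 6 - 2*(u/u + W/W) = 6 - 2*(1 + 1) = 6 - 2*2 = 6 - 4 = 2)
(M(f(H), 6) - 25)**2 = (2 - 25)**2 = (-23)**2 = 529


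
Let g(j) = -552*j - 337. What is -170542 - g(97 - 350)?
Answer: -309861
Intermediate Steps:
g(j) = -337 - 552*j
-170542 - g(97 - 350) = -170542 - (-337 - 552*(97 - 350)) = -170542 - (-337 - 552*(-253)) = -170542 - (-337 + 139656) = -170542 - 1*139319 = -170542 - 139319 = -309861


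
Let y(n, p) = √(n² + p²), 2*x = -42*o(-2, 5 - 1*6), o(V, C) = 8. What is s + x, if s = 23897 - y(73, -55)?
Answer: 23729 - √8354 ≈ 23638.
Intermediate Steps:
x = -168 (x = (-42*8)/2 = (½)*(-336) = -168)
s = 23897 - √8354 (s = 23897 - √(73² + (-55)²) = 23897 - √(5329 + 3025) = 23897 - √8354 ≈ 23806.)
s + x = (23897 - √8354) - 168 = 23729 - √8354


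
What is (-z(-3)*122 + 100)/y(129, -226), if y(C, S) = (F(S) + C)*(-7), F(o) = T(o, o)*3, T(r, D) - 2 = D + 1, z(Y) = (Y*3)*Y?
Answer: -1597/1890 ≈ -0.84497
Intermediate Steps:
z(Y) = 3*Y² (z(Y) = (3*Y)*Y = 3*Y²)
T(r, D) = 3 + D (T(r, D) = 2 + (D + 1) = 2 + (1 + D) = 3 + D)
F(o) = 9 + 3*o (F(o) = (3 + o)*3 = 9 + 3*o)
y(C, S) = -63 - 21*S - 7*C (y(C, S) = ((9 + 3*S) + C)*(-7) = (9 + C + 3*S)*(-7) = -63 - 21*S - 7*C)
(-z(-3)*122 + 100)/y(129, -226) = (-3*(-3)²*122 + 100)/(-63 - 21*(-226) - 7*129) = (-3*9*122 + 100)/(-63 + 4746 - 903) = (-1*27*122 + 100)/3780 = (-27*122 + 100)*(1/3780) = (-3294 + 100)*(1/3780) = -3194*1/3780 = -1597/1890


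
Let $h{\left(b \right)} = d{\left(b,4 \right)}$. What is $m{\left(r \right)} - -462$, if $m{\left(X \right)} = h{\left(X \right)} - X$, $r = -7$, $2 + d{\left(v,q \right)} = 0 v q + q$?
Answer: $471$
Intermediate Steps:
$d{\left(v,q \right)} = -2 + q$ ($d{\left(v,q \right)} = -2 + \left(0 v q + q\right) = -2 + \left(0 q + q\right) = -2 + \left(0 + q\right) = -2 + q$)
$h{\left(b \right)} = 2$ ($h{\left(b \right)} = -2 + 4 = 2$)
$m{\left(X \right)} = 2 - X$
$m{\left(r \right)} - -462 = \left(2 - -7\right) - -462 = \left(2 + 7\right) + 462 = 9 + 462 = 471$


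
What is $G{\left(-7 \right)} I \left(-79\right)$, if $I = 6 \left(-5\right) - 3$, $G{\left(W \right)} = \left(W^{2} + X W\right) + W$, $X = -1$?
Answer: $127743$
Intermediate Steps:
$G{\left(W \right)} = W^{2}$ ($G{\left(W \right)} = \left(W^{2} - W\right) + W = W^{2}$)
$I = -33$ ($I = -30 - 3 = -33$)
$G{\left(-7 \right)} I \left(-79\right) = \left(-7\right)^{2} \left(-33\right) \left(-79\right) = 49 \left(-33\right) \left(-79\right) = \left(-1617\right) \left(-79\right) = 127743$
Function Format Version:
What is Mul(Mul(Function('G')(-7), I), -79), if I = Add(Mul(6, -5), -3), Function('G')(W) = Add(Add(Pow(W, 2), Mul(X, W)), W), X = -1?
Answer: 127743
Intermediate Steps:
Function('G')(W) = Pow(W, 2) (Function('G')(W) = Add(Add(Pow(W, 2), Mul(-1, W)), W) = Pow(W, 2))
I = -33 (I = Add(-30, -3) = -33)
Mul(Mul(Function('G')(-7), I), -79) = Mul(Mul(Pow(-7, 2), -33), -79) = Mul(Mul(49, -33), -79) = Mul(-1617, -79) = 127743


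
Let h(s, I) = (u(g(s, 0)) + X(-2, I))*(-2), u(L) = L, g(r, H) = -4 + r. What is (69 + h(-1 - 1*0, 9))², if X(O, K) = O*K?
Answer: 13225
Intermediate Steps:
X(O, K) = K*O
h(s, I) = 8 - 2*s + 4*I (h(s, I) = ((-4 + s) + I*(-2))*(-2) = ((-4 + s) - 2*I)*(-2) = (-4 + s - 2*I)*(-2) = 8 - 2*s + 4*I)
(69 + h(-1 - 1*0, 9))² = (69 + (8 - 2*(-1 - 1*0) + 4*9))² = (69 + (8 - 2*(-1 + 0) + 36))² = (69 + (8 - 2*(-1) + 36))² = (69 + (8 + 2 + 36))² = (69 + 46)² = 115² = 13225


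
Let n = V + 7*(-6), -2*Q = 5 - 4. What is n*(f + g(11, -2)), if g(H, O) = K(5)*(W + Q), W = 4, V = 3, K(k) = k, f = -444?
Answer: 33267/2 ≈ 16634.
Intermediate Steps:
Q = -½ (Q = -(5 - 4)/2 = -½*1 = -½ ≈ -0.50000)
g(H, O) = 35/2 (g(H, O) = 5*(4 - ½) = 5*(7/2) = 35/2)
n = -39 (n = 3 + 7*(-6) = 3 - 42 = -39)
n*(f + g(11, -2)) = -39*(-444 + 35/2) = -39*(-853/2) = 33267/2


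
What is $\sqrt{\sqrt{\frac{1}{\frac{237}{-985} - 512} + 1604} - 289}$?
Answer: $\frac{\sqrt{-73572974445961 + 504557 \sqrt{408342240074751}}}{504557} \approx 15.778 i$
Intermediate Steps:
$\sqrt{\sqrt{\frac{1}{\frac{237}{-985} - 512} + 1604} - 289} = \sqrt{\sqrt{\frac{1}{237 \left(- \frac{1}{985}\right) - 512} + 1604} - 289} = \sqrt{\sqrt{\frac{1}{- \frac{237}{985} - 512} + 1604} - 289} = \sqrt{\sqrt{\frac{1}{- \frac{504557}{985}} + 1604} - 289} = \sqrt{\sqrt{- \frac{985}{504557} + 1604} - 289} = \sqrt{\sqrt{\frac{809308443}{504557}} - 289} = \sqrt{\frac{\sqrt{408342240074751}}{504557} - 289} = \sqrt{-289 + \frac{\sqrt{408342240074751}}{504557}}$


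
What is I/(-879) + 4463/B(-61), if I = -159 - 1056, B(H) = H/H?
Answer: 1308064/293 ≈ 4464.4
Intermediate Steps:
B(H) = 1
I = -1215
I/(-879) + 4463/B(-61) = -1215/(-879) + 4463/1 = -1215*(-1/879) + 4463*1 = 405/293 + 4463 = 1308064/293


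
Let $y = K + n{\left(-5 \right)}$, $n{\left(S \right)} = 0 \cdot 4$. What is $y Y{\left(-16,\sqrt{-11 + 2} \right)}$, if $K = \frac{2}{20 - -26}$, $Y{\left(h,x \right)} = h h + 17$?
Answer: $\frac{273}{23} \approx 11.87$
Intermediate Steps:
$n{\left(S \right)} = 0$
$Y{\left(h,x \right)} = 17 + h^{2}$ ($Y{\left(h,x \right)} = h^{2} + 17 = 17 + h^{2}$)
$K = \frac{1}{23}$ ($K = \frac{2}{20 + 26} = \frac{2}{46} = 2 \cdot \frac{1}{46} = \frac{1}{23} \approx 0.043478$)
$y = \frac{1}{23}$ ($y = \frac{1}{23} + 0 = \frac{1}{23} \approx 0.043478$)
$y Y{\left(-16,\sqrt{-11 + 2} \right)} = \frac{17 + \left(-16\right)^{2}}{23} = \frac{17 + 256}{23} = \frac{1}{23} \cdot 273 = \frac{273}{23}$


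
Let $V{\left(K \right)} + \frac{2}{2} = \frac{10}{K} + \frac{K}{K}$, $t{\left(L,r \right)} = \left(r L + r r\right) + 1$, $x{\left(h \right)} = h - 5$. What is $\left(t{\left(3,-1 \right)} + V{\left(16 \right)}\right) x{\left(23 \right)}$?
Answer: $- \frac{27}{4} \approx -6.75$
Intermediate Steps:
$x{\left(h \right)} = -5 + h$
$t{\left(L,r \right)} = 1 + r^{2} + L r$ ($t{\left(L,r \right)} = \left(L r + r^{2}\right) + 1 = \left(r^{2} + L r\right) + 1 = 1 + r^{2} + L r$)
$V{\left(K \right)} = \frac{10}{K}$ ($V{\left(K \right)} = -1 + \left(\frac{10}{K} + \frac{K}{K}\right) = -1 + \left(\frac{10}{K} + 1\right) = -1 + \left(1 + \frac{10}{K}\right) = \frac{10}{K}$)
$\left(t{\left(3,-1 \right)} + V{\left(16 \right)}\right) x{\left(23 \right)} = \left(\left(1 + \left(-1\right)^{2} + 3 \left(-1\right)\right) + \frac{10}{16}\right) \left(-5 + 23\right) = \left(\left(1 + 1 - 3\right) + 10 \cdot \frac{1}{16}\right) 18 = \left(-1 + \frac{5}{8}\right) 18 = \left(- \frac{3}{8}\right) 18 = - \frac{27}{4}$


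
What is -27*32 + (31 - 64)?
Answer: -897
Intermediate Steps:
-27*32 + (31 - 64) = -864 - 33 = -897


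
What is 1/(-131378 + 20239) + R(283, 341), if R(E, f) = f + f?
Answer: 75796797/111139 ≈ 682.00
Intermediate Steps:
R(E, f) = 2*f
1/(-131378 + 20239) + R(283, 341) = 1/(-131378 + 20239) + 2*341 = 1/(-111139) + 682 = -1/111139 + 682 = 75796797/111139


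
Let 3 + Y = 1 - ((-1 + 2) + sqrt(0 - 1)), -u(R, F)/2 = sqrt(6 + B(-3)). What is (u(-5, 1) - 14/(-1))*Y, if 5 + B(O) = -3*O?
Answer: -2*(3 + I)*(7 - sqrt(10)) ≈ -23.026 - 7.6754*I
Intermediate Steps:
B(O) = -5 - 3*O
u(R, F) = -2*sqrt(10) (u(R, F) = -2*sqrt(6 + (-5 - 3*(-3))) = -2*sqrt(6 + (-5 + 9)) = -2*sqrt(6 + 4) = -2*sqrt(10))
Y = -3 - I (Y = -3 + (1 - ((-1 + 2) + sqrt(0 - 1))) = -3 + (1 - (1 + sqrt(-1))) = -3 + (1 - (1 + I)) = -3 + (1 + (-1 - I)) = -3 - I ≈ -3.0 - 1.0*I)
(u(-5, 1) - 14/(-1))*Y = (-2*sqrt(10) - 14/(-1))*(-3 - I) = (-2*sqrt(10) - 14*(-1))*(-3 - I) = (-2*sqrt(10) + 14)*(-3 - I) = (14 - 2*sqrt(10))*(-3 - I) = (-3 - I)*(14 - 2*sqrt(10))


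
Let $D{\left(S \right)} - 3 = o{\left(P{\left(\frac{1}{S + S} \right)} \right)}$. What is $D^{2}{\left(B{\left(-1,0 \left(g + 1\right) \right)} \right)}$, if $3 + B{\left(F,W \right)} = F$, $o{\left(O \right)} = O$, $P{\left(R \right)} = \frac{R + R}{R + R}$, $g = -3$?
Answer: $16$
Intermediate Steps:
$P{\left(R \right)} = 1$ ($P{\left(R \right)} = \frac{2 R}{2 R} = 2 R \frac{1}{2 R} = 1$)
$B{\left(F,W \right)} = -3 + F$
$D{\left(S \right)} = 4$ ($D{\left(S \right)} = 3 + 1 = 4$)
$D^{2}{\left(B{\left(-1,0 \left(g + 1\right) \right)} \right)} = 4^{2} = 16$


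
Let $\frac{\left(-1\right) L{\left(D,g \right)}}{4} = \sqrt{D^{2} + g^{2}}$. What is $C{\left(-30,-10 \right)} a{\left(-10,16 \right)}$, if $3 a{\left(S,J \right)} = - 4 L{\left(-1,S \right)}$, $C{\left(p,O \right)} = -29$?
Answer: $- \frac{464 \sqrt{101}}{3} \approx -1554.4$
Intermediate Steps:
$L{\left(D,g \right)} = - 4 \sqrt{D^{2} + g^{2}}$
$a{\left(S,J \right)} = \frac{16 \sqrt{1 + S^{2}}}{3}$ ($a{\left(S,J \right)} = \frac{\left(-4\right) \left(- 4 \sqrt{\left(-1\right)^{2} + S^{2}}\right)}{3} = \frac{\left(-4\right) \left(- 4 \sqrt{1 + S^{2}}\right)}{3} = \frac{16 \sqrt{1 + S^{2}}}{3}$)
$C{\left(-30,-10 \right)} a{\left(-10,16 \right)} = - 29 \frac{16 \sqrt{1 + \left(-10\right)^{2}}}{3} = - 29 \frac{16 \sqrt{1 + 100}}{3} = - 29 \frac{16 \sqrt{101}}{3} = - \frac{464 \sqrt{101}}{3}$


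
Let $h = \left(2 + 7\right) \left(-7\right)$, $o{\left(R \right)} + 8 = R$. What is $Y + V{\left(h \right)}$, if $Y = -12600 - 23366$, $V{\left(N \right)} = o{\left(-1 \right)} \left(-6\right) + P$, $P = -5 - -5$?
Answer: $-35912$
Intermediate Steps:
$o{\left(R \right)} = -8 + R$
$P = 0$ ($P = -5 + 5 = 0$)
$h = -63$ ($h = 9 \left(-7\right) = -63$)
$V{\left(N \right)} = 54$ ($V{\left(N \right)} = \left(-8 - 1\right) \left(-6\right) + 0 = \left(-9\right) \left(-6\right) + 0 = 54 + 0 = 54$)
$Y = -35966$
$Y + V{\left(h \right)} = -35966 + 54 = -35912$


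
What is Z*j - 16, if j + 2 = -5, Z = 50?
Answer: -366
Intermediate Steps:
j = -7 (j = -2 - 5 = -7)
Z*j - 16 = 50*(-7) - 16 = -350 - 16 = -366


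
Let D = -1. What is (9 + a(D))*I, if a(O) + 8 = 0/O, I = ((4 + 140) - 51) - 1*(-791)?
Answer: 884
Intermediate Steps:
I = 884 (I = (144 - 51) + 791 = 93 + 791 = 884)
a(O) = -8 (a(O) = -8 + 0/O = -8 + 0 = -8)
(9 + a(D))*I = (9 - 8)*884 = 1*884 = 884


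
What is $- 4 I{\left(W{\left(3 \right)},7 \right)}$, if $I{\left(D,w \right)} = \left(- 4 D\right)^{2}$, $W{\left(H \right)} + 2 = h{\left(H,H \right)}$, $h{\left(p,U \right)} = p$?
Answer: $-64$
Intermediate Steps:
$W{\left(H \right)} = -2 + H$
$I{\left(D,w \right)} = 16 D^{2}$
$- 4 I{\left(W{\left(3 \right)},7 \right)} = - 4 \cdot 16 \left(-2 + 3\right)^{2} = - 4 \cdot 16 \cdot 1^{2} = - 4 \cdot 16 \cdot 1 = \left(-4\right) 16 = -64$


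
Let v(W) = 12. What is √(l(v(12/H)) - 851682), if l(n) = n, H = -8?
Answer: 3*I*√94630 ≈ 922.86*I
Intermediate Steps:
√(l(v(12/H)) - 851682) = √(12 - 851682) = √(-851670) = 3*I*√94630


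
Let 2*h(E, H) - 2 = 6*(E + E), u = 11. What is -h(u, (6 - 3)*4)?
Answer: -67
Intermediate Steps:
h(E, H) = 1 + 6*E (h(E, H) = 1 + (6*(E + E))/2 = 1 + (6*(2*E))/2 = 1 + (12*E)/2 = 1 + 6*E)
-h(u, (6 - 3)*4) = -(1 + 6*11) = -(1 + 66) = -1*67 = -67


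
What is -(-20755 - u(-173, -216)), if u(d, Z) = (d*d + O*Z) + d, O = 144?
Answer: 19407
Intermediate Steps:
u(d, Z) = d + d**2 + 144*Z (u(d, Z) = (d*d + 144*Z) + d = (d**2 + 144*Z) + d = d + d**2 + 144*Z)
-(-20755 - u(-173, -216)) = -(-20755 - (-173 + (-173)**2 + 144*(-216))) = -(-20755 - (-173 + 29929 - 31104)) = -(-20755 - 1*(-1348)) = -(-20755 + 1348) = -1*(-19407) = 19407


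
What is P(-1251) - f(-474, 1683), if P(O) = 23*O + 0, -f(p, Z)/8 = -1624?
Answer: -41765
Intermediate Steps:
f(p, Z) = 12992 (f(p, Z) = -8*(-1624) = 12992)
P(O) = 23*O
P(-1251) - f(-474, 1683) = 23*(-1251) - 1*12992 = -28773 - 12992 = -41765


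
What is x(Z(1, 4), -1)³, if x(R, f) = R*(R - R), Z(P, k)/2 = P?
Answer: 0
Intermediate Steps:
Z(P, k) = 2*P
x(R, f) = 0 (x(R, f) = R*0 = 0)
x(Z(1, 4), -1)³ = 0³ = 0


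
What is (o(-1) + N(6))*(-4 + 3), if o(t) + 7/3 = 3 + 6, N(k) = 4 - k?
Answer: -14/3 ≈ -4.6667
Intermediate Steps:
o(t) = 20/3 (o(t) = -7/3 + (3 + 6) = -7/3 + 9 = 20/3)
(o(-1) + N(6))*(-4 + 3) = (20/3 + (4 - 1*6))*(-4 + 3) = (20/3 + (4 - 6))*(-1) = (20/3 - 2)*(-1) = (14/3)*(-1) = -14/3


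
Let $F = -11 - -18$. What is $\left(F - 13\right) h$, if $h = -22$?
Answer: $132$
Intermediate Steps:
$F = 7$ ($F = -11 + 18 = 7$)
$\left(F - 13\right) h = \left(7 - 13\right) \left(-22\right) = \left(-6\right) \left(-22\right) = 132$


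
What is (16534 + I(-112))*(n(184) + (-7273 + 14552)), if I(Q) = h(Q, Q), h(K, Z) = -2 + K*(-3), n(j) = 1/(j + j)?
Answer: 11295964041/92 ≈ 1.2278e+8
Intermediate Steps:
n(j) = 1/(2*j)
h(K, Z) = -2 - 3*K
I(Q) = -2 - 3*Q
(16534 + I(-112))*(n(184) + (-7273 + 14552)) = (16534 + (-2 - 3*(-112)))*((½)/184 + (-7273 + 14552)) = (16534 + (-2 + 336))*((½)*(1/184) + 7279) = (16534 + 334)*(1/368 + 7279) = 16868*(2678673/368) = 11295964041/92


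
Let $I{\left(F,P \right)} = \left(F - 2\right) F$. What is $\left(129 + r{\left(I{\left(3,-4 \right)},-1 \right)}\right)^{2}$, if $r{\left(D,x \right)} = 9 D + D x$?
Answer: $23409$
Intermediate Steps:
$I{\left(F,P \right)} = F \left(-2 + F\right)$ ($I{\left(F,P \right)} = \left(-2 + F\right) F = F \left(-2 + F\right)$)
$\left(129 + r{\left(I{\left(3,-4 \right)},-1 \right)}\right)^{2} = \left(129 + 3 \left(-2 + 3\right) \left(9 - 1\right)\right)^{2} = \left(129 + 3 \cdot 1 \cdot 8\right)^{2} = \left(129 + 3 \cdot 8\right)^{2} = \left(129 + 24\right)^{2} = 153^{2} = 23409$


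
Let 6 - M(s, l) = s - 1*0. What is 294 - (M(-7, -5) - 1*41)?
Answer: 322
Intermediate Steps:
M(s, l) = 6 - s (M(s, l) = 6 - (s - 1*0) = 6 - (s + 0) = 6 - s)
294 - (M(-7, -5) - 1*41) = 294 - ((6 - 1*(-7)) - 1*41) = 294 - ((6 + 7) - 41) = 294 - (13 - 41) = 294 - 1*(-28) = 294 + 28 = 322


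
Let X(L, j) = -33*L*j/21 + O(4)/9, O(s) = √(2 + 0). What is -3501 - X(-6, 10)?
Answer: -25167/7 - √2/9 ≈ -3595.4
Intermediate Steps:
O(s) = √2
X(L, j) = √2/9 - 11*L*j/7 (X(L, j) = -33*L*j/21 + √2/9 = -11*L*j/7 + √2/9 = √2/9 - 11*L*j/7)
-3501 - X(-6, 10) = -3501 - (√2/9 - 11/7*(-6)*10) = -3501 - (√2/9 + 660/7) = -3501 - (660/7 + √2/9) = -3501 + (-660/7 - √2/9) = -25167/7 - √2/9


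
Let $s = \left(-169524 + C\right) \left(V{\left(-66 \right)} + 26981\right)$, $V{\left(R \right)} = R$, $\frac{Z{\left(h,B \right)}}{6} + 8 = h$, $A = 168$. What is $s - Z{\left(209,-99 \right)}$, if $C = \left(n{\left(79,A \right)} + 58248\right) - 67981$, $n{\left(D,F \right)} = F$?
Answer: $-4820181641$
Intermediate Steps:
$Z{\left(h,B \right)} = -48 + 6 h$
$C = -9565$ ($C = \left(168 + 58248\right) - 67981 = 58416 - 67981 = -9565$)
$s = -4820180435$ ($s = \left(-169524 - 9565\right) \left(-66 + 26981\right) = \left(-179089\right) 26915 = -4820180435$)
$s - Z{\left(209,-99 \right)} = -4820180435 - \left(-48 + 6 \cdot 209\right) = -4820180435 - \left(-48 + 1254\right) = -4820180435 - 1206 = -4820181641$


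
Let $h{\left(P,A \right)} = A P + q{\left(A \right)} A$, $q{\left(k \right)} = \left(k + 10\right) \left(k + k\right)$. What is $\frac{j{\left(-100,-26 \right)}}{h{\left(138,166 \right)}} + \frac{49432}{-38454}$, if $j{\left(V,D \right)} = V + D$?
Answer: $- \frac{120153349261}{93468407370} \approx -1.2855$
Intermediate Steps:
$q{\left(k \right)} = 2 k \left(10 + k\right)$ ($q{\left(k \right)} = \left(10 + k\right) 2 k = 2 k \left(10 + k\right)$)
$h{\left(P,A \right)} = A P + 2 A^{2} \left(10 + A\right)$ ($h{\left(P,A \right)} = A P + 2 A \left(10 + A\right) A = A P + 2 A^{2} \left(10 + A\right)$)
$j{\left(V,D \right)} = D + V$
$\frac{j{\left(-100,-26 \right)}}{h{\left(138,166 \right)}} + \frac{49432}{-38454} = \frac{-26 - 100}{166 \left(138 + 2 \cdot 166 \left(10 + 166\right)\right)} + \frac{49432}{-38454} = - \frac{126}{166 \left(138 + 2 \cdot 166 \cdot 176\right)} + 49432 \left(- \frac{1}{38454}\right) = - \frac{126}{166 \left(138 + 58432\right)} - \frac{24716}{19227} = - \frac{126}{166 \cdot 58570} - \frac{24716}{19227} = - \frac{126}{9722620} - \frac{24716}{19227} = \left(-126\right) \frac{1}{9722620} - \frac{24716}{19227} = - \frac{63}{4861310} - \frac{24716}{19227} = - \frac{120153349261}{93468407370}$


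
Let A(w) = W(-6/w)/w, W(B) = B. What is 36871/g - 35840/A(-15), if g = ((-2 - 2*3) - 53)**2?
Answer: 5001060871/3721 ≈ 1.3440e+6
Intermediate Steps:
A(w) = -6/w**2 (A(w) = (-6/w)/w = -6/w**2)
g = 3721 (g = ((-2 - 6) - 53)**2 = (-8 - 53)**2 = (-61)**2 = 3721)
36871/g - 35840/A(-15) = 36871/3721 - 35840/((-6/(-15)**2)) = 36871*(1/3721) - 35840/((-6*1/225)) = 36871/3721 - 35840/(-2/75) = 36871/3721 - 35840*(-75/2) = 36871/3721 + 1344000 = 5001060871/3721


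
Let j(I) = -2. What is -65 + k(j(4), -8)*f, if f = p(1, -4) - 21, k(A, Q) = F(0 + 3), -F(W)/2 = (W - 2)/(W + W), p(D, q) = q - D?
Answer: -169/3 ≈ -56.333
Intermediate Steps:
F(W) = -(-2 + W)/W (F(W) = -2*(W - 2)/(W + W) = -2*(-2 + W)/(2*W) = -2*(-2 + W)*1/(2*W) = -(-2 + W)/W)
k(A, Q) = -1/3 (k(A, Q) = (2 - (0 + 3))/(0 + 3) = (2 - 1*3)/3 = (2 - 3)/3 = (1/3)*(-1) = -1/3)
f = -26 (f = (-4 - 1*1) - 21 = (-4 - 1) - 21 = -5 - 21 = -26)
-65 + k(j(4), -8)*f = -65 - 1/3*(-26) = -65 + 26/3 = -169/3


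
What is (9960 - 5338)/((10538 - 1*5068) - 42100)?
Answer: -2311/18315 ≈ -0.12618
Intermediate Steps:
(9960 - 5338)/((10538 - 1*5068) - 42100) = 4622/((10538 - 5068) - 42100) = 4622/(5470 - 42100) = 4622/(-36630) = 4622*(-1/36630) = -2311/18315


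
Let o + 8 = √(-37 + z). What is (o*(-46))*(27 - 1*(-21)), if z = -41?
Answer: 17664 - 2208*I*√78 ≈ 17664.0 - 19501.0*I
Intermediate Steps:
o = -8 + I*√78 (o = -8 + √(-37 - 41) = -8 + √(-78) = -8 + I*√78 ≈ -8.0 + 8.8318*I)
(o*(-46))*(27 - 1*(-21)) = ((-8 + I*√78)*(-46))*(27 - 1*(-21)) = (368 - 46*I*√78)*(27 + 21) = (368 - 46*I*√78)*48 = 17664 - 2208*I*√78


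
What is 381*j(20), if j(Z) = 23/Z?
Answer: 8763/20 ≈ 438.15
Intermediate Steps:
381*j(20) = 381*(23/20) = 8763/20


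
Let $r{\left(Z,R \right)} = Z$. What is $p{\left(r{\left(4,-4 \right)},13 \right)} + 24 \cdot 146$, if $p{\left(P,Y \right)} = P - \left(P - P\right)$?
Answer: $3508$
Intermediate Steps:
$p{\left(P,Y \right)} = P$ ($p{\left(P,Y \right)} = P - 0 = P + 0 = P$)
$p{\left(r{\left(4,-4 \right)},13 \right)} + 24 \cdot 146 = 4 + 24 \cdot 146 = 4 + 3504 = 3508$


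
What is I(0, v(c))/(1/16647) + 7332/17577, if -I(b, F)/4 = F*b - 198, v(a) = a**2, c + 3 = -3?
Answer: 77247542660/5859 ≈ 1.3184e+7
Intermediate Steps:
c = -6 (c = -3 - 3 = -6)
I(b, F) = 792 - 4*F*b (I(b, F) = -4*(F*b - 198) = -4*(-198 + F*b) = 792 - 4*F*b)
I(0, v(c))/(1/16647) + 7332/17577 = (792 - 4*(-6)**2*0)/(1/16647) + 7332/17577 = (792 - 4*36*0)/(1/16647) + 7332*(1/17577) = (792 + 0)*16647 + 2444/5859 = 792*16647 + 2444/5859 = 13184424 + 2444/5859 = 77247542660/5859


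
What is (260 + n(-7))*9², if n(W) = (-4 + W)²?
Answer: 30861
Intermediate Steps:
(260 + n(-7))*9² = (260 + (-4 - 7)²)*9² = (260 + (-11)²)*81 = (260 + 121)*81 = 381*81 = 30861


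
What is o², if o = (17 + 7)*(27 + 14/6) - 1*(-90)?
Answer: 630436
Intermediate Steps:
o = 794 (o = 24*(27 + 14*(⅙)) + 90 = 24*(27 + 7/3) + 90 = 24*(88/3) + 90 = 704 + 90 = 794)
o² = 794² = 630436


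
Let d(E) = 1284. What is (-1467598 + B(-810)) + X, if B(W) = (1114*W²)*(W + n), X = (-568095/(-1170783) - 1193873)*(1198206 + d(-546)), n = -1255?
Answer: -382629915933855066/130087 ≈ -2.9413e+12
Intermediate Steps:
X = -186289545875347040/130087 (X = (-568095/(-1170783) - 1193873)*(1198206 + 1284) = (-568095*(-1/1170783) - 1193873)*1199490 = (189365/390261 - 1193873)*1199490 = -465921881488/390261*1199490 = -186289545875347040/130087 ≈ -1.4320e+12)
B(W) = 1114*W²*(-1255 + W) (B(W) = (1114*W²)*(W - 1255) = (1114*W²)*(-1255 + W) = 1114*W²*(-1255 + W))
(-1467598 + B(-810)) + X = (-1467598 + 1114*(-810)²*(-1255 - 810)) - 186289545875347040/130087 = (-1467598 + 1114*656100*(-2065)) - 186289545875347040/130087 = (-1467598 - 1509299001000) - 186289545875347040/130087 = -1509300468598 - 186289545875347040/130087 = -382629915933855066/130087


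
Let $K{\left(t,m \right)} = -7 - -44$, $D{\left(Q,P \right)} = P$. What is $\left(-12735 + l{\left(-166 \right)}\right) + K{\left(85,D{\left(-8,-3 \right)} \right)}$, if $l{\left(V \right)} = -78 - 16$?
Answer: $-12792$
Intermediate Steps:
$l{\left(V \right)} = -94$ ($l{\left(V \right)} = -78 - 16 = -94$)
$K{\left(t,m \right)} = 37$ ($K{\left(t,m \right)} = -7 + 44 = 37$)
$\left(-12735 + l{\left(-166 \right)}\right) + K{\left(85,D{\left(-8,-3 \right)} \right)} = \left(-12735 - 94\right) + 37 = -12829 + 37 = -12792$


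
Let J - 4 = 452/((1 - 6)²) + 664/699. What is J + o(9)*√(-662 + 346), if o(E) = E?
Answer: 402448/17475 + 18*I*√79 ≈ 23.03 + 159.99*I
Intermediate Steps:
J = 402448/17475 (J = 4 + (452/((1 - 6)²) + 664/699) = 4 + (452/((-5)²) + 664*(1/699)) = 4 + (452/25 + 664/699) = 4 + 332548/17475 = 402448/17475 ≈ 23.030)
J + o(9)*√(-662 + 346) = 402448/17475 + 9*√(-662 + 346) = 402448/17475 + 9*√(-316) = 402448/17475 + 9*(2*I*√79) = 402448/17475 + 18*I*√79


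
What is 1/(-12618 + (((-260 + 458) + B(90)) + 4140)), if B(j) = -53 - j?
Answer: -1/8423 ≈ -0.00011872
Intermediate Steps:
1/(-12618 + (((-260 + 458) + B(90)) + 4140)) = 1/(-12618 + (((-260 + 458) + (-53 - 1*90)) + 4140)) = 1/(-12618 + ((198 + (-53 - 90)) + 4140)) = 1/(-12618 + ((198 - 143) + 4140)) = 1/(-12618 + (55 + 4140)) = 1/(-12618 + 4195) = 1/(-8423) = -1/8423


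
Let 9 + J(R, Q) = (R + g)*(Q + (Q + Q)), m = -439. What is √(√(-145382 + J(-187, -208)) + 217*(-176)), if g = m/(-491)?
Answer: √(-9207365552 + 491*I*√7054250519)/491 ≈ 0.43765 + 195.43*I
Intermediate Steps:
g = 439/491 (g = -439/(-491) = -439*(-1/491) = 439/491 ≈ 0.89409)
J(R, Q) = -9 + 3*Q*(439/491 + R) (J(R, Q) = -9 + (R + 439/491)*(Q + (Q + Q)) = -9 + (439/491 + R)*(Q + 2*Q) = -9 + (439/491 + R)*(3*Q) = -9 + 3*Q*(439/491 + R))
√(√(-145382 + J(-187, -208)) + 217*(-176)) = √(√(-145382 + (-9 + (1317/491)*(-208) + 3*(-208)*(-187))) + 217*(-176)) = √(√(-145382 + (-9 - 273936/491 + 116688)) - 38192) = √(√(-145382 + 57015453/491) - 38192) = √(√(-14367109/491) - 38192) = √(I*√7054250519/491 - 38192) = √(-38192 + I*√7054250519/491)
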